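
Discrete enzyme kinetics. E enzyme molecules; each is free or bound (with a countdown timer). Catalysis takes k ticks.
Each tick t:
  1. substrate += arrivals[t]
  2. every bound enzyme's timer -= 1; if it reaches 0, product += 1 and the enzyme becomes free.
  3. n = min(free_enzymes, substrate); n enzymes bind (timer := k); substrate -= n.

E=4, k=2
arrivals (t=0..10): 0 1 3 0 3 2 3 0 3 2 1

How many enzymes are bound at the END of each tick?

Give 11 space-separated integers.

t=0: arr=0 -> substrate=0 bound=0 product=0
t=1: arr=1 -> substrate=0 bound=1 product=0
t=2: arr=3 -> substrate=0 bound=4 product=0
t=3: arr=0 -> substrate=0 bound=3 product=1
t=4: arr=3 -> substrate=0 bound=3 product=4
t=5: arr=2 -> substrate=1 bound=4 product=4
t=6: arr=3 -> substrate=1 bound=4 product=7
t=7: arr=0 -> substrate=0 bound=4 product=8
t=8: arr=3 -> substrate=0 bound=4 product=11
t=9: arr=2 -> substrate=1 bound=4 product=12
t=10: arr=1 -> substrate=0 bound=3 product=15

Answer: 0 1 4 3 3 4 4 4 4 4 3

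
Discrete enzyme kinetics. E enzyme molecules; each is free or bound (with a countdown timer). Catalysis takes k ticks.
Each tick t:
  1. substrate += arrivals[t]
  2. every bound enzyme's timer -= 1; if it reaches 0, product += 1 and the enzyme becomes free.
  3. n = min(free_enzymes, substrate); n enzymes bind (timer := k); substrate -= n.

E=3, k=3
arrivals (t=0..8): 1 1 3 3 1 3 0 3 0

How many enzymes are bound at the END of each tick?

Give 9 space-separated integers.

Answer: 1 2 3 3 3 3 3 3 3

Derivation:
t=0: arr=1 -> substrate=0 bound=1 product=0
t=1: arr=1 -> substrate=0 bound=2 product=0
t=2: arr=3 -> substrate=2 bound=3 product=0
t=3: arr=3 -> substrate=4 bound=3 product=1
t=4: arr=1 -> substrate=4 bound=3 product=2
t=5: arr=3 -> substrate=6 bound=3 product=3
t=6: arr=0 -> substrate=5 bound=3 product=4
t=7: arr=3 -> substrate=7 bound=3 product=5
t=8: arr=0 -> substrate=6 bound=3 product=6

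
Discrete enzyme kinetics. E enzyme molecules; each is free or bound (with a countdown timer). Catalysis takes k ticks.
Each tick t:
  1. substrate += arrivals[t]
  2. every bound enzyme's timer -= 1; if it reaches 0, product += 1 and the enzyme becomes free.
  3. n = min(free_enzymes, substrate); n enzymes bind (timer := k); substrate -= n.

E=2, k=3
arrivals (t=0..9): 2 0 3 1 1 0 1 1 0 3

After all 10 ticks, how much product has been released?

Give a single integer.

Answer: 6

Derivation:
t=0: arr=2 -> substrate=0 bound=2 product=0
t=1: arr=0 -> substrate=0 bound=2 product=0
t=2: arr=3 -> substrate=3 bound=2 product=0
t=3: arr=1 -> substrate=2 bound=2 product=2
t=4: arr=1 -> substrate=3 bound=2 product=2
t=5: arr=0 -> substrate=3 bound=2 product=2
t=6: arr=1 -> substrate=2 bound=2 product=4
t=7: arr=1 -> substrate=3 bound=2 product=4
t=8: arr=0 -> substrate=3 bound=2 product=4
t=9: arr=3 -> substrate=4 bound=2 product=6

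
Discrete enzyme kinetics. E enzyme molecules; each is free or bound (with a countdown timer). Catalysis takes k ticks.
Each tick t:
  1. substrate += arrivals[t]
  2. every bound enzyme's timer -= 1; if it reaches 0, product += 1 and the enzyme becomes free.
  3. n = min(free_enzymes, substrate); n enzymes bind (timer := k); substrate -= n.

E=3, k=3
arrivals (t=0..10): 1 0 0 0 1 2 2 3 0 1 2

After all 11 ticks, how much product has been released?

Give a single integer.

Answer: 5

Derivation:
t=0: arr=1 -> substrate=0 bound=1 product=0
t=1: arr=0 -> substrate=0 bound=1 product=0
t=2: arr=0 -> substrate=0 bound=1 product=0
t=3: arr=0 -> substrate=0 bound=0 product=1
t=4: arr=1 -> substrate=0 bound=1 product=1
t=5: arr=2 -> substrate=0 bound=3 product=1
t=6: arr=2 -> substrate=2 bound=3 product=1
t=7: arr=3 -> substrate=4 bound=3 product=2
t=8: arr=0 -> substrate=2 bound=3 product=4
t=9: arr=1 -> substrate=3 bound=3 product=4
t=10: arr=2 -> substrate=4 bound=3 product=5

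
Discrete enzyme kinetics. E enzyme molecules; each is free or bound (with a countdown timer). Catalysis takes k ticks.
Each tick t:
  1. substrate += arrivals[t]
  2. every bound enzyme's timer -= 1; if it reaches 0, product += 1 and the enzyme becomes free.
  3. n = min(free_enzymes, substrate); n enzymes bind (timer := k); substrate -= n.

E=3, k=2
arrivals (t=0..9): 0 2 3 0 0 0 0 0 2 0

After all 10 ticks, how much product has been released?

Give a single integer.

Answer: 5

Derivation:
t=0: arr=0 -> substrate=0 bound=0 product=0
t=1: arr=2 -> substrate=0 bound=2 product=0
t=2: arr=3 -> substrate=2 bound=3 product=0
t=3: arr=0 -> substrate=0 bound=3 product=2
t=4: arr=0 -> substrate=0 bound=2 product=3
t=5: arr=0 -> substrate=0 bound=0 product=5
t=6: arr=0 -> substrate=0 bound=0 product=5
t=7: arr=0 -> substrate=0 bound=0 product=5
t=8: arr=2 -> substrate=0 bound=2 product=5
t=9: arr=0 -> substrate=0 bound=2 product=5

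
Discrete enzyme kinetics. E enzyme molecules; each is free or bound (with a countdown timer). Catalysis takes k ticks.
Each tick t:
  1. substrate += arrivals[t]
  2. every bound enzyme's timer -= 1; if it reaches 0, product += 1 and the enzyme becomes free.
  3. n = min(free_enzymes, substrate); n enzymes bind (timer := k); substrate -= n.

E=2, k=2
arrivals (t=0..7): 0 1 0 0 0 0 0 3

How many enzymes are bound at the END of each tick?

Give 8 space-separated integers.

t=0: arr=0 -> substrate=0 bound=0 product=0
t=1: arr=1 -> substrate=0 bound=1 product=0
t=2: arr=0 -> substrate=0 bound=1 product=0
t=3: arr=0 -> substrate=0 bound=0 product=1
t=4: arr=0 -> substrate=0 bound=0 product=1
t=5: arr=0 -> substrate=0 bound=0 product=1
t=6: arr=0 -> substrate=0 bound=0 product=1
t=7: arr=3 -> substrate=1 bound=2 product=1

Answer: 0 1 1 0 0 0 0 2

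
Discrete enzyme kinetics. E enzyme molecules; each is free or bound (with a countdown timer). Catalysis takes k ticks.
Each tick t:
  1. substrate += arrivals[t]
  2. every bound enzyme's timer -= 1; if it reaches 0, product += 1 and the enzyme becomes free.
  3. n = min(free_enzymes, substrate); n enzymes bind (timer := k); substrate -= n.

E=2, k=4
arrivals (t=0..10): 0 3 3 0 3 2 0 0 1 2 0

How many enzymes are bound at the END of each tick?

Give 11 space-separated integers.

Answer: 0 2 2 2 2 2 2 2 2 2 2

Derivation:
t=0: arr=0 -> substrate=0 bound=0 product=0
t=1: arr=3 -> substrate=1 bound=2 product=0
t=2: arr=3 -> substrate=4 bound=2 product=0
t=3: arr=0 -> substrate=4 bound=2 product=0
t=4: arr=3 -> substrate=7 bound=2 product=0
t=5: arr=2 -> substrate=7 bound=2 product=2
t=6: arr=0 -> substrate=7 bound=2 product=2
t=7: arr=0 -> substrate=7 bound=2 product=2
t=8: arr=1 -> substrate=8 bound=2 product=2
t=9: arr=2 -> substrate=8 bound=2 product=4
t=10: arr=0 -> substrate=8 bound=2 product=4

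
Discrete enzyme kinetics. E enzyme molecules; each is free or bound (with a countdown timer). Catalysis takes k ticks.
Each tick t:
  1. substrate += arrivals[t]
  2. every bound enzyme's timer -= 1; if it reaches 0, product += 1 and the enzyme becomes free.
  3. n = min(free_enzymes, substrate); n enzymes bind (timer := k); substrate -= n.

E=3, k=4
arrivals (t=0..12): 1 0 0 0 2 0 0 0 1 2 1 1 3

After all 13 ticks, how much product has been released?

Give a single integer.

t=0: arr=1 -> substrate=0 bound=1 product=0
t=1: arr=0 -> substrate=0 bound=1 product=0
t=2: arr=0 -> substrate=0 bound=1 product=0
t=3: arr=0 -> substrate=0 bound=1 product=0
t=4: arr=2 -> substrate=0 bound=2 product=1
t=5: arr=0 -> substrate=0 bound=2 product=1
t=6: arr=0 -> substrate=0 bound=2 product=1
t=7: arr=0 -> substrate=0 bound=2 product=1
t=8: arr=1 -> substrate=0 bound=1 product=3
t=9: arr=2 -> substrate=0 bound=3 product=3
t=10: arr=1 -> substrate=1 bound=3 product=3
t=11: arr=1 -> substrate=2 bound=3 product=3
t=12: arr=3 -> substrate=4 bound=3 product=4

Answer: 4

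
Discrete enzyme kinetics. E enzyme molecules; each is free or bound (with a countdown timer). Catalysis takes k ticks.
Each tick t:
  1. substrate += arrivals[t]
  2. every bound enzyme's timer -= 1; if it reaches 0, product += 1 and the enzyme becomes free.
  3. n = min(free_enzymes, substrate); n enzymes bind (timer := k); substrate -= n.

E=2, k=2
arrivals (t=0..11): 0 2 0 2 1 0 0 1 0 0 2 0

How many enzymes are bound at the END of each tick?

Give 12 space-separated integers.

Answer: 0 2 2 2 2 1 1 1 1 0 2 2

Derivation:
t=0: arr=0 -> substrate=0 bound=0 product=0
t=1: arr=2 -> substrate=0 bound=2 product=0
t=2: arr=0 -> substrate=0 bound=2 product=0
t=3: arr=2 -> substrate=0 bound=2 product=2
t=4: arr=1 -> substrate=1 bound=2 product=2
t=5: arr=0 -> substrate=0 bound=1 product=4
t=6: arr=0 -> substrate=0 bound=1 product=4
t=7: arr=1 -> substrate=0 bound=1 product=5
t=8: arr=0 -> substrate=0 bound=1 product=5
t=9: arr=0 -> substrate=0 bound=0 product=6
t=10: arr=2 -> substrate=0 bound=2 product=6
t=11: arr=0 -> substrate=0 bound=2 product=6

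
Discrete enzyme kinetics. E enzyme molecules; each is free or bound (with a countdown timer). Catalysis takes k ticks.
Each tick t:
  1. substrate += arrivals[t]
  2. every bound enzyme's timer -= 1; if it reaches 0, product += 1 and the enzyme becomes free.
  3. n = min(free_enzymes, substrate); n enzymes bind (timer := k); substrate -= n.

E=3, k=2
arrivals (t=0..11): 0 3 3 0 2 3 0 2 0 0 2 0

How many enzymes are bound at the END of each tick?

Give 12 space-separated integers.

Answer: 0 3 3 3 3 3 3 3 3 1 3 2

Derivation:
t=0: arr=0 -> substrate=0 bound=0 product=0
t=1: arr=3 -> substrate=0 bound=3 product=0
t=2: arr=3 -> substrate=3 bound=3 product=0
t=3: arr=0 -> substrate=0 bound=3 product=3
t=4: arr=2 -> substrate=2 bound=3 product=3
t=5: arr=3 -> substrate=2 bound=3 product=6
t=6: arr=0 -> substrate=2 bound=3 product=6
t=7: arr=2 -> substrate=1 bound=3 product=9
t=8: arr=0 -> substrate=1 bound=3 product=9
t=9: arr=0 -> substrate=0 bound=1 product=12
t=10: arr=2 -> substrate=0 bound=3 product=12
t=11: arr=0 -> substrate=0 bound=2 product=13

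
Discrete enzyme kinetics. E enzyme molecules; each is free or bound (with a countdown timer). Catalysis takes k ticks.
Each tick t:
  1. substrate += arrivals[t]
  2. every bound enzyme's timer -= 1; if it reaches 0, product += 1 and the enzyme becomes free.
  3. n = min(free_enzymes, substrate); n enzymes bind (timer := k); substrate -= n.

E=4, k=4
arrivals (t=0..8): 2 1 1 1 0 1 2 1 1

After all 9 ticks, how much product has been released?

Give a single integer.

Answer: 5

Derivation:
t=0: arr=2 -> substrate=0 bound=2 product=0
t=1: arr=1 -> substrate=0 bound=3 product=0
t=2: arr=1 -> substrate=0 bound=4 product=0
t=3: arr=1 -> substrate=1 bound=4 product=0
t=4: arr=0 -> substrate=0 bound=3 product=2
t=5: arr=1 -> substrate=0 bound=3 product=3
t=6: arr=2 -> substrate=0 bound=4 product=4
t=7: arr=1 -> substrate=1 bound=4 product=4
t=8: arr=1 -> substrate=1 bound=4 product=5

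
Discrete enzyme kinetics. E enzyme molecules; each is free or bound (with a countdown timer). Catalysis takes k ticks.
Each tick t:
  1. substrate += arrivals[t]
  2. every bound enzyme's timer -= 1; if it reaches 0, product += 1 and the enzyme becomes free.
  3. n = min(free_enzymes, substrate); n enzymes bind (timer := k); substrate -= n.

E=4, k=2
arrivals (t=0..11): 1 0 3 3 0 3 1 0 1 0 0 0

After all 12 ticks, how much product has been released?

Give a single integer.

t=0: arr=1 -> substrate=0 bound=1 product=0
t=1: arr=0 -> substrate=0 bound=1 product=0
t=2: arr=3 -> substrate=0 bound=3 product=1
t=3: arr=3 -> substrate=2 bound=4 product=1
t=4: arr=0 -> substrate=0 bound=3 product=4
t=5: arr=3 -> substrate=1 bound=4 product=5
t=6: arr=1 -> substrate=0 bound=4 product=7
t=7: arr=0 -> substrate=0 bound=2 product=9
t=8: arr=1 -> substrate=0 bound=1 product=11
t=9: arr=0 -> substrate=0 bound=1 product=11
t=10: arr=0 -> substrate=0 bound=0 product=12
t=11: arr=0 -> substrate=0 bound=0 product=12

Answer: 12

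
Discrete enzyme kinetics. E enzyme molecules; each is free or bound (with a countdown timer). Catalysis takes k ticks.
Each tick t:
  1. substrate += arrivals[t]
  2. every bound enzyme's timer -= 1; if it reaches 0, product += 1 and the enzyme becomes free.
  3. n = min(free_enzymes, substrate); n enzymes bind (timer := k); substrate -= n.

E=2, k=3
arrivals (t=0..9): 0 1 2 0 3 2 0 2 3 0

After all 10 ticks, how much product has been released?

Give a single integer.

t=0: arr=0 -> substrate=0 bound=0 product=0
t=1: arr=1 -> substrate=0 bound=1 product=0
t=2: arr=2 -> substrate=1 bound=2 product=0
t=3: arr=0 -> substrate=1 bound=2 product=0
t=4: arr=3 -> substrate=3 bound=2 product=1
t=5: arr=2 -> substrate=4 bound=2 product=2
t=6: arr=0 -> substrate=4 bound=2 product=2
t=7: arr=2 -> substrate=5 bound=2 product=3
t=8: arr=3 -> substrate=7 bound=2 product=4
t=9: arr=0 -> substrate=7 bound=2 product=4

Answer: 4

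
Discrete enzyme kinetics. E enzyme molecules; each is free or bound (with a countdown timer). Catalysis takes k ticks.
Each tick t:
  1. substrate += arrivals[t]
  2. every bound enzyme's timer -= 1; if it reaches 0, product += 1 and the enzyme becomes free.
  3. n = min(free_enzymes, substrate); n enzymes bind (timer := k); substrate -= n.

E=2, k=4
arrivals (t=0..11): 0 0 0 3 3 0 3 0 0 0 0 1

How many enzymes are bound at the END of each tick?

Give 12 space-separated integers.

t=0: arr=0 -> substrate=0 bound=0 product=0
t=1: arr=0 -> substrate=0 bound=0 product=0
t=2: arr=0 -> substrate=0 bound=0 product=0
t=3: arr=3 -> substrate=1 bound=2 product=0
t=4: arr=3 -> substrate=4 bound=2 product=0
t=5: arr=0 -> substrate=4 bound=2 product=0
t=6: arr=3 -> substrate=7 bound=2 product=0
t=7: arr=0 -> substrate=5 bound=2 product=2
t=8: arr=0 -> substrate=5 bound=2 product=2
t=9: arr=0 -> substrate=5 bound=2 product=2
t=10: arr=0 -> substrate=5 bound=2 product=2
t=11: arr=1 -> substrate=4 bound=2 product=4

Answer: 0 0 0 2 2 2 2 2 2 2 2 2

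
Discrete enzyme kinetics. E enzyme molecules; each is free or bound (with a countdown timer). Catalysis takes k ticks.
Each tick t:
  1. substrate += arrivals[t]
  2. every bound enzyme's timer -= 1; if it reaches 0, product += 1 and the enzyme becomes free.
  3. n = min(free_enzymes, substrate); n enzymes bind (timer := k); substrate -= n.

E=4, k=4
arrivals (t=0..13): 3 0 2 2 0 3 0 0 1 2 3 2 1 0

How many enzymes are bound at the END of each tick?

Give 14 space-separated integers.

Answer: 3 3 4 4 4 4 4 4 4 4 4 4 4 4

Derivation:
t=0: arr=3 -> substrate=0 bound=3 product=0
t=1: arr=0 -> substrate=0 bound=3 product=0
t=2: arr=2 -> substrate=1 bound=4 product=0
t=3: arr=2 -> substrate=3 bound=4 product=0
t=4: arr=0 -> substrate=0 bound=4 product=3
t=5: arr=3 -> substrate=3 bound=4 product=3
t=6: arr=0 -> substrate=2 bound=4 product=4
t=7: arr=0 -> substrate=2 bound=4 product=4
t=8: arr=1 -> substrate=0 bound=4 product=7
t=9: arr=2 -> substrate=2 bound=4 product=7
t=10: arr=3 -> substrate=4 bound=4 product=8
t=11: arr=2 -> substrate=6 bound=4 product=8
t=12: arr=1 -> substrate=4 bound=4 product=11
t=13: arr=0 -> substrate=4 bound=4 product=11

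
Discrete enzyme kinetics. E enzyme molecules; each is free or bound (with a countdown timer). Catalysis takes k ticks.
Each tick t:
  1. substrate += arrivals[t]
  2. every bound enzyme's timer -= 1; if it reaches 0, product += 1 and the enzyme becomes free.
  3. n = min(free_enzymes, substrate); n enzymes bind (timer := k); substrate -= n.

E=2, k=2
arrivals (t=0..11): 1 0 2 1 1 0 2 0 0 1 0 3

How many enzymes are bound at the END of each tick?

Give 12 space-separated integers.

t=0: arr=1 -> substrate=0 bound=1 product=0
t=1: arr=0 -> substrate=0 bound=1 product=0
t=2: arr=2 -> substrate=0 bound=2 product=1
t=3: arr=1 -> substrate=1 bound=2 product=1
t=4: arr=1 -> substrate=0 bound=2 product=3
t=5: arr=0 -> substrate=0 bound=2 product=3
t=6: arr=2 -> substrate=0 bound=2 product=5
t=7: arr=0 -> substrate=0 bound=2 product=5
t=8: arr=0 -> substrate=0 bound=0 product=7
t=9: arr=1 -> substrate=0 bound=1 product=7
t=10: arr=0 -> substrate=0 bound=1 product=7
t=11: arr=3 -> substrate=1 bound=2 product=8

Answer: 1 1 2 2 2 2 2 2 0 1 1 2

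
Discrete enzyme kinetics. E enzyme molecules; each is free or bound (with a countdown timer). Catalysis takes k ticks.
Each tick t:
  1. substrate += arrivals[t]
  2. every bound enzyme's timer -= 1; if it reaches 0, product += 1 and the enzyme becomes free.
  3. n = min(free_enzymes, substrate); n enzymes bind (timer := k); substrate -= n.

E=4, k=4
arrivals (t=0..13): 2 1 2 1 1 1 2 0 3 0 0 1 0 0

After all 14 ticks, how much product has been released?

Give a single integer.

Answer: 11

Derivation:
t=0: arr=2 -> substrate=0 bound=2 product=0
t=1: arr=1 -> substrate=0 bound=3 product=0
t=2: arr=2 -> substrate=1 bound=4 product=0
t=3: arr=1 -> substrate=2 bound=4 product=0
t=4: arr=1 -> substrate=1 bound=4 product=2
t=5: arr=1 -> substrate=1 bound=4 product=3
t=6: arr=2 -> substrate=2 bound=4 product=4
t=7: arr=0 -> substrate=2 bound=4 product=4
t=8: arr=3 -> substrate=3 bound=4 product=6
t=9: arr=0 -> substrate=2 bound=4 product=7
t=10: arr=0 -> substrate=1 bound=4 product=8
t=11: arr=1 -> substrate=2 bound=4 product=8
t=12: arr=0 -> substrate=0 bound=4 product=10
t=13: arr=0 -> substrate=0 bound=3 product=11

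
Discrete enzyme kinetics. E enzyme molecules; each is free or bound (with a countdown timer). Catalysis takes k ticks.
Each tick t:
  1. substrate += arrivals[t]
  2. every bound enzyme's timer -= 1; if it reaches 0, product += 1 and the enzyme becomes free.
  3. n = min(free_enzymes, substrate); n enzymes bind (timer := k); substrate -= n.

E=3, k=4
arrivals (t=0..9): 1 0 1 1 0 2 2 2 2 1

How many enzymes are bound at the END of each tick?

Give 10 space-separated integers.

t=0: arr=1 -> substrate=0 bound=1 product=0
t=1: arr=0 -> substrate=0 bound=1 product=0
t=2: arr=1 -> substrate=0 bound=2 product=0
t=3: arr=1 -> substrate=0 bound=3 product=0
t=4: arr=0 -> substrate=0 bound=2 product=1
t=5: arr=2 -> substrate=1 bound=3 product=1
t=6: arr=2 -> substrate=2 bound=3 product=2
t=7: arr=2 -> substrate=3 bound=3 product=3
t=8: arr=2 -> substrate=5 bound=3 product=3
t=9: arr=1 -> substrate=5 bound=3 product=4

Answer: 1 1 2 3 2 3 3 3 3 3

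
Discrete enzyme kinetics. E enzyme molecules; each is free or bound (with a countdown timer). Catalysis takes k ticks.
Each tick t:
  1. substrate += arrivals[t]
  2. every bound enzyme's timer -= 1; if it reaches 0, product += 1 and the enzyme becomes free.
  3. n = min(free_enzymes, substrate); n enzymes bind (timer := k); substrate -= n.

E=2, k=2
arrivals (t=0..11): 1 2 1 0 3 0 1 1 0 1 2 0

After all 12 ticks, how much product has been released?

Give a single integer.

t=0: arr=1 -> substrate=0 bound=1 product=0
t=1: arr=2 -> substrate=1 bound=2 product=0
t=2: arr=1 -> substrate=1 bound=2 product=1
t=3: arr=0 -> substrate=0 bound=2 product=2
t=4: arr=3 -> substrate=2 bound=2 product=3
t=5: arr=0 -> substrate=1 bound=2 product=4
t=6: arr=1 -> substrate=1 bound=2 product=5
t=7: arr=1 -> substrate=1 bound=2 product=6
t=8: arr=0 -> substrate=0 bound=2 product=7
t=9: arr=1 -> substrate=0 bound=2 product=8
t=10: arr=2 -> substrate=1 bound=2 product=9
t=11: arr=0 -> substrate=0 bound=2 product=10

Answer: 10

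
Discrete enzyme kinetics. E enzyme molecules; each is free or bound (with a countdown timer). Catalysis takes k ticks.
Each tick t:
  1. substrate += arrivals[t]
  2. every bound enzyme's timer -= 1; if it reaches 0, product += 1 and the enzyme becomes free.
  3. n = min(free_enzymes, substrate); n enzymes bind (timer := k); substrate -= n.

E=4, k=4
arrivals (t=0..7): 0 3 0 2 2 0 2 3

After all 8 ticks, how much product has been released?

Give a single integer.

t=0: arr=0 -> substrate=0 bound=0 product=0
t=1: arr=3 -> substrate=0 bound=3 product=0
t=2: arr=0 -> substrate=0 bound=3 product=0
t=3: arr=2 -> substrate=1 bound=4 product=0
t=4: arr=2 -> substrate=3 bound=4 product=0
t=5: arr=0 -> substrate=0 bound=4 product=3
t=6: arr=2 -> substrate=2 bound=4 product=3
t=7: arr=3 -> substrate=4 bound=4 product=4

Answer: 4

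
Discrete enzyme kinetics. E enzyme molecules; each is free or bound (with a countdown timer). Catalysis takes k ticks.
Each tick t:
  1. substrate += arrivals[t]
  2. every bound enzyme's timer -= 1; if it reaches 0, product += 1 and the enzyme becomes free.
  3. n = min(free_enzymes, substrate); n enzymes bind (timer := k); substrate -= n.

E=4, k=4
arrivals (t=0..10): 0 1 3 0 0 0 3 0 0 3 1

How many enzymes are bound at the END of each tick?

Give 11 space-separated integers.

t=0: arr=0 -> substrate=0 bound=0 product=0
t=1: arr=1 -> substrate=0 bound=1 product=0
t=2: arr=3 -> substrate=0 bound=4 product=0
t=3: arr=0 -> substrate=0 bound=4 product=0
t=4: arr=0 -> substrate=0 bound=4 product=0
t=5: arr=0 -> substrate=0 bound=3 product=1
t=6: arr=3 -> substrate=0 bound=3 product=4
t=7: arr=0 -> substrate=0 bound=3 product=4
t=8: arr=0 -> substrate=0 bound=3 product=4
t=9: arr=3 -> substrate=2 bound=4 product=4
t=10: arr=1 -> substrate=0 bound=4 product=7

Answer: 0 1 4 4 4 3 3 3 3 4 4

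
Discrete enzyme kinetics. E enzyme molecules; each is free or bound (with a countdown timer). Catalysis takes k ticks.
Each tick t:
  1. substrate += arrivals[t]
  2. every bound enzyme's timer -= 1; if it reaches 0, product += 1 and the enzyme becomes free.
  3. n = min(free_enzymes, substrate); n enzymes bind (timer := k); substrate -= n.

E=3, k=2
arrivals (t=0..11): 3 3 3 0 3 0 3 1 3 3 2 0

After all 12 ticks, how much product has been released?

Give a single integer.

t=0: arr=3 -> substrate=0 bound=3 product=0
t=1: arr=3 -> substrate=3 bound=3 product=0
t=2: arr=3 -> substrate=3 bound=3 product=3
t=3: arr=0 -> substrate=3 bound=3 product=3
t=4: arr=3 -> substrate=3 bound=3 product=6
t=5: arr=0 -> substrate=3 bound=3 product=6
t=6: arr=3 -> substrate=3 bound=3 product=9
t=7: arr=1 -> substrate=4 bound=3 product=9
t=8: arr=3 -> substrate=4 bound=3 product=12
t=9: arr=3 -> substrate=7 bound=3 product=12
t=10: arr=2 -> substrate=6 bound=3 product=15
t=11: arr=0 -> substrate=6 bound=3 product=15

Answer: 15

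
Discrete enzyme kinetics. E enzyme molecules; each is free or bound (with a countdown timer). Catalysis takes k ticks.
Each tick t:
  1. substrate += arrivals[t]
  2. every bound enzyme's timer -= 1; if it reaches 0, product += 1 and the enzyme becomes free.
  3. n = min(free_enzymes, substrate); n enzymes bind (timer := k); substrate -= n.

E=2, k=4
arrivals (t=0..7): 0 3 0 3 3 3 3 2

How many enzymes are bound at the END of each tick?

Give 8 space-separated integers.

Answer: 0 2 2 2 2 2 2 2

Derivation:
t=0: arr=0 -> substrate=0 bound=0 product=0
t=1: arr=3 -> substrate=1 bound=2 product=0
t=2: arr=0 -> substrate=1 bound=2 product=0
t=3: arr=3 -> substrate=4 bound=2 product=0
t=4: arr=3 -> substrate=7 bound=2 product=0
t=5: arr=3 -> substrate=8 bound=2 product=2
t=6: arr=3 -> substrate=11 bound=2 product=2
t=7: arr=2 -> substrate=13 bound=2 product=2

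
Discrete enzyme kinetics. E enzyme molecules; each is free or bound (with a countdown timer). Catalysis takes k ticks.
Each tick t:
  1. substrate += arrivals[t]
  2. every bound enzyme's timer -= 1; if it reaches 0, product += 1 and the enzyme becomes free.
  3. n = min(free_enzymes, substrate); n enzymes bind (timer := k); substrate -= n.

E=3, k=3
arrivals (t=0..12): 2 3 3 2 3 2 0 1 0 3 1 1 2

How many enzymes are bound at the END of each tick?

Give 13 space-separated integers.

t=0: arr=2 -> substrate=0 bound=2 product=0
t=1: arr=3 -> substrate=2 bound=3 product=0
t=2: arr=3 -> substrate=5 bound=3 product=0
t=3: arr=2 -> substrate=5 bound=3 product=2
t=4: arr=3 -> substrate=7 bound=3 product=3
t=5: arr=2 -> substrate=9 bound=3 product=3
t=6: arr=0 -> substrate=7 bound=3 product=5
t=7: arr=1 -> substrate=7 bound=3 product=6
t=8: arr=0 -> substrate=7 bound=3 product=6
t=9: arr=3 -> substrate=8 bound=3 product=8
t=10: arr=1 -> substrate=8 bound=3 product=9
t=11: arr=1 -> substrate=9 bound=3 product=9
t=12: arr=2 -> substrate=9 bound=3 product=11

Answer: 2 3 3 3 3 3 3 3 3 3 3 3 3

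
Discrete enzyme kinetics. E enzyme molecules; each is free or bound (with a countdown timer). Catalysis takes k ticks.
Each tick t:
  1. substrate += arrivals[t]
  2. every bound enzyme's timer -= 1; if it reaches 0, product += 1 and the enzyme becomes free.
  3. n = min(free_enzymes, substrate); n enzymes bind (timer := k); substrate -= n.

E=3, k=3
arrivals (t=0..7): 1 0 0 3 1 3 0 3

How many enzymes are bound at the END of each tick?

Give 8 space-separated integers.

t=0: arr=1 -> substrate=0 bound=1 product=0
t=1: arr=0 -> substrate=0 bound=1 product=0
t=2: arr=0 -> substrate=0 bound=1 product=0
t=3: arr=3 -> substrate=0 bound=3 product=1
t=4: arr=1 -> substrate=1 bound=3 product=1
t=5: arr=3 -> substrate=4 bound=3 product=1
t=6: arr=0 -> substrate=1 bound=3 product=4
t=7: arr=3 -> substrate=4 bound=3 product=4

Answer: 1 1 1 3 3 3 3 3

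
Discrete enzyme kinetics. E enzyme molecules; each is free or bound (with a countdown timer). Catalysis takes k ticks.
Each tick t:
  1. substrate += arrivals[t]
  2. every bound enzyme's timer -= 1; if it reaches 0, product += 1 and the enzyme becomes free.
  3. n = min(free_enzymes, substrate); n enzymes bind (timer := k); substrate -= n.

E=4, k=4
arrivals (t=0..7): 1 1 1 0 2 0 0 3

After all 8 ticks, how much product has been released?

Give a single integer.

t=0: arr=1 -> substrate=0 bound=1 product=0
t=1: arr=1 -> substrate=0 bound=2 product=0
t=2: arr=1 -> substrate=0 bound=3 product=0
t=3: arr=0 -> substrate=0 bound=3 product=0
t=4: arr=2 -> substrate=0 bound=4 product=1
t=5: arr=0 -> substrate=0 bound=3 product=2
t=6: arr=0 -> substrate=0 bound=2 product=3
t=7: arr=3 -> substrate=1 bound=4 product=3

Answer: 3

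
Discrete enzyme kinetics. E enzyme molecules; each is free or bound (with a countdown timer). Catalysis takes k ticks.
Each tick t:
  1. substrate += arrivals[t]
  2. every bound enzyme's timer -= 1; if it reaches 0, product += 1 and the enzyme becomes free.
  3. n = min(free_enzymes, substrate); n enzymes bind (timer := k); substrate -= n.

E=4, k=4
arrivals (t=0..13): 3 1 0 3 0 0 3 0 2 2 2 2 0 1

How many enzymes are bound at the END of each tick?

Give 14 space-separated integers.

Answer: 3 4 4 4 4 3 4 4 4 4 4 4 4 4

Derivation:
t=0: arr=3 -> substrate=0 bound=3 product=0
t=1: arr=1 -> substrate=0 bound=4 product=0
t=2: arr=0 -> substrate=0 bound=4 product=0
t=3: arr=3 -> substrate=3 bound=4 product=0
t=4: arr=0 -> substrate=0 bound=4 product=3
t=5: arr=0 -> substrate=0 bound=3 product=4
t=6: arr=3 -> substrate=2 bound=4 product=4
t=7: arr=0 -> substrate=2 bound=4 product=4
t=8: arr=2 -> substrate=1 bound=4 product=7
t=9: arr=2 -> substrate=3 bound=4 product=7
t=10: arr=2 -> substrate=4 bound=4 product=8
t=11: arr=2 -> substrate=6 bound=4 product=8
t=12: arr=0 -> substrate=3 bound=4 product=11
t=13: arr=1 -> substrate=4 bound=4 product=11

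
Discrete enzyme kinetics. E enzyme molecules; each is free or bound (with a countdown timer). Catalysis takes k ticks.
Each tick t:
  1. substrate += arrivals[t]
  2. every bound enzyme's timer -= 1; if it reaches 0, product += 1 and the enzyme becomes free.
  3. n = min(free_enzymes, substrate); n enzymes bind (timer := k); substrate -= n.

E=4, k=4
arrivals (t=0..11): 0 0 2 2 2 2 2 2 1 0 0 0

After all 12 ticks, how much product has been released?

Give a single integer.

Answer: 8

Derivation:
t=0: arr=0 -> substrate=0 bound=0 product=0
t=1: arr=0 -> substrate=0 bound=0 product=0
t=2: arr=2 -> substrate=0 bound=2 product=0
t=3: arr=2 -> substrate=0 bound=4 product=0
t=4: arr=2 -> substrate=2 bound=4 product=0
t=5: arr=2 -> substrate=4 bound=4 product=0
t=6: arr=2 -> substrate=4 bound=4 product=2
t=7: arr=2 -> substrate=4 bound=4 product=4
t=8: arr=1 -> substrate=5 bound=4 product=4
t=9: arr=0 -> substrate=5 bound=4 product=4
t=10: arr=0 -> substrate=3 bound=4 product=6
t=11: arr=0 -> substrate=1 bound=4 product=8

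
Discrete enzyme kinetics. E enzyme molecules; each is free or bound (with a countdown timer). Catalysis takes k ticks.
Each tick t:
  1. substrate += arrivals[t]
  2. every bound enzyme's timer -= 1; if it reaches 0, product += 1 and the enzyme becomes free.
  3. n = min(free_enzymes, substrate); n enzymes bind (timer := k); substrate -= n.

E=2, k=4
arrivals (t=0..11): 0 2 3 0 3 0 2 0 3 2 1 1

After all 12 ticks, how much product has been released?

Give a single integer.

Answer: 4

Derivation:
t=0: arr=0 -> substrate=0 bound=0 product=0
t=1: arr=2 -> substrate=0 bound=2 product=0
t=2: arr=3 -> substrate=3 bound=2 product=0
t=3: arr=0 -> substrate=3 bound=2 product=0
t=4: arr=3 -> substrate=6 bound=2 product=0
t=5: arr=0 -> substrate=4 bound=2 product=2
t=6: arr=2 -> substrate=6 bound=2 product=2
t=7: arr=0 -> substrate=6 bound=2 product=2
t=8: arr=3 -> substrate=9 bound=2 product=2
t=9: arr=2 -> substrate=9 bound=2 product=4
t=10: arr=1 -> substrate=10 bound=2 product=4
t=11: arr=1 -> substrate=11 bound=2 product=4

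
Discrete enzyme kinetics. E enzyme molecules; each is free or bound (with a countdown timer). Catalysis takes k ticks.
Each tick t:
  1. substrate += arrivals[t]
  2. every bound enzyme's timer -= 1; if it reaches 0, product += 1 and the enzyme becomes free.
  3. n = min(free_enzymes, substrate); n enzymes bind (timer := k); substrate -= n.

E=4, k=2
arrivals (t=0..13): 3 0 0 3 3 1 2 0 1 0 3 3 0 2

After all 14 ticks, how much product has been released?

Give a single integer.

t=0: arr=3 -> substrate=0 bound=3 product=0
t=1: arr=0 -> substrate=0 bound=3 product=0
t=2: arr=0 -> substrate=0 bound=0 product=3
t=3: arr=3 -> substrate=0 bound=3 product=3
t=4: arr=3 -> substrate=2 bound=4 product=3
t=5: arr=1 -> substrate=0 bound=4 product=6
t=6: arr=2 -> substrate=1 bound=4 product=7
t=7: arr=0 -> substrate=0 bound=2 product=10
t=8: arr=1 -> substrate=0 bound=2 product=11
t=9: arr=0 -> substrate=0 bound=1 product=12
t=10: arr=3 -> substrate=0 bound=3 product=13
t=11: arr=3 -> substrate=2 bound=4 product=13
t=12: arr=0 -> substrate=0 bound=3 product=16
t=13: arr=2 -> substrate=0 bound=4 product=17

Answer: 17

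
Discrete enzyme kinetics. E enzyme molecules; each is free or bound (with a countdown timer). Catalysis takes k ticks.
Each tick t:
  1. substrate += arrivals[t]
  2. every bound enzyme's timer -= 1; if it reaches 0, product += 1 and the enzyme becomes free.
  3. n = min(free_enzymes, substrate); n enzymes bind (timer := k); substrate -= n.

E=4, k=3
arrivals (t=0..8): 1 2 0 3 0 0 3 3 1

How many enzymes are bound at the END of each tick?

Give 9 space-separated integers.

t=0: arr=1 -> substrate=0 bound=1 product=0
t=1: arr=2 -> substrate=0 bound=3 product=0
t=2: arr=0 -> substrate=0 bound=3 product=0
t=3: arr=3 -> substrate=1 bound=4 product=1
t=4: arr=0 -> substrate=0 bound=3 product=3
t=5: arr=0 -> substrate=0 bound=3 product=3
t=6: arr=3 -> substrate=0 bound=4 product=5
t=7: arr=3 -> substrate=2 bound=4 product=6
t=8: arr=1 -> substrate=3 bound=4 product=6

Answer: 1 3 3 4 3 3 4 4 4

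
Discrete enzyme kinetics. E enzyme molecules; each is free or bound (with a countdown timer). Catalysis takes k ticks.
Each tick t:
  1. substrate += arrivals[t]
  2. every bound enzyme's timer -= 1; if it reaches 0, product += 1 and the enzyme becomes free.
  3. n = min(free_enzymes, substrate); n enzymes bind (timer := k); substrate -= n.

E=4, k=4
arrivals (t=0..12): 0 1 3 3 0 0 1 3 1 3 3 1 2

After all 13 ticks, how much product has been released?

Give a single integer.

t=0: arr=0 -> substrate=0 bound=0 product=0
t=1: arr=1 -> substrate=0 bound=1 product=0
t=2: arr=3 -> substrate=0 bound=4 product=0
t=3: arr=3 -> substrate=3 bound=4 product=0
t=4: arr=0 -> substrate=3 bound=4 product=0
t=5: arr=0 -> substrate=2 bound=4 product=1
t=6: arr=1 -> substrate=0 bound=4 product=4
t=7: arr=3 -> substrate=3 bound=4 product=4
t=8: arr=1 -> substrate=4 bound=4 product=4
t=9: arr=3 -> substrate=6 bound=4 product=5
t=10: arr=3 -> substrate=6 bound=4 product=8
t=11: arr=1 -> substrate=7 bound=4 product=8
t=12: arr=2 -> substrate=9 bound=4 product=8

Answer: 8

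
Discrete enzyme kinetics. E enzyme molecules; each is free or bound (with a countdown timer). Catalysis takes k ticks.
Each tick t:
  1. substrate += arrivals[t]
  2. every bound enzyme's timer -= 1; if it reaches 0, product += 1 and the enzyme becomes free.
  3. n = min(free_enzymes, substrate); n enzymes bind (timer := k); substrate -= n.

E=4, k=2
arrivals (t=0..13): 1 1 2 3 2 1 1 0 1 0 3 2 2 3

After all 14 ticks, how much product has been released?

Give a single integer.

t=0: arr=1 -> substrate=0 bound=1 product=0
t=1: arr=1 -> substrate=0 bound=2 product=0
t=2: arr=2 -> substrate=0 bound=3 product=1
t=3: arr=3 -> substrate=1 bound=4 product=2
t=4: arr=2 -> substrate=1 bound=4 product=4
t=5: arr=1 -> substrate=0 bound=4 product=6
t=6: arr=1 -> substrate=0 bound=3 product=8
t=7: arr=0 -> substrate=0 bound=1 product=10
t=8: arr=1 -> substrate=0 bound=1 product=11
t=9: arr=0 -> substrate=0 bound=1 product=11
t=10: arr=3 -> substrate=0 bound=3 product=12
t=11: arr=2 -> substrate=1 bound=4 product=12
t=12: arr=2 -> substrate=0 bound=4 product=15
t=13: arr=3 -> substrate=2 bound=4 product=16

Answer: 16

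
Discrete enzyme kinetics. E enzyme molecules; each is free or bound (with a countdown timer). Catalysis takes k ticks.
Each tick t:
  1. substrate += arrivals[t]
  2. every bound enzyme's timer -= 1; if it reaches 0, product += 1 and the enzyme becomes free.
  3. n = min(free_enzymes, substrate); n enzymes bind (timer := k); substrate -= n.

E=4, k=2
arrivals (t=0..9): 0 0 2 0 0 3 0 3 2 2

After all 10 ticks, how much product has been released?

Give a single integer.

t=0: arr=0 -> substrate=0 bound=0 product=0
t=1: arr=0 -> substrate=0 bound=0 product=0
t=2: arr=2 -> substrate=0 bound=2 product=0
t=3: arr=0 -> substrate=0 bound=2 product=0
t=4: arr=0 -> substrate=0 bound=0 product=2
t=5: arr=3 -> substrate=0 bound=3 product=2
t=6: arr=0 -> substrate=0 bound=3 product=2
t=7: arr=3 -> substrate=0 bound=3 product=5
t=8: arr=2 -> substrate=1 bound=4 product=5
t=9: arr=2 -> substrate=0 bound=4 product=8

Answer: 8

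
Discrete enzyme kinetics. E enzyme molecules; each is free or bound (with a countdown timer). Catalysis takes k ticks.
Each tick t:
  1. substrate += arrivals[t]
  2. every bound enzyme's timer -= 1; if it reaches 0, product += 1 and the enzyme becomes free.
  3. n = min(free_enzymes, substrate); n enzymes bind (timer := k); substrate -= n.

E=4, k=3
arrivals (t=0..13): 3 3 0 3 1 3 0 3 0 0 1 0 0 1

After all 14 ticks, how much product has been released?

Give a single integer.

Answer: 16

Derivation:
t=0: arr=3 -> substrate=0 bound=3 product=0
t=1: arr=3 -> substrate=2 bound=4 product=0
t=2: arr=0 -> substrate=2 bound=4 product=0
t=3: arr=3 -> substrate=2 bound=4 product=3
t=4: arr=1 -> substrate=2 bound=4 product=4
t=5: arr=3 -> substrate=5 bound=4 product=4
t=6: arr=0 -> substrate=2 bound=4 product=7
t=7: arr=3 -> substrate=4 bound=4 product=8
t=8: arr=0 -> substrate=4 bound=4 product=8
t=9: arr=0 -> substrate=1 bound=4 product=11
t=10: arr=1 -> substrate=1 bound=4 product=12
t=11: arr=0 -> substrate=1 bound=4 product=12
t=12: arr=0 -> substrate=0 bound=2 product=15
t=13: arr=1 -> substrate=0 bound=2 product=16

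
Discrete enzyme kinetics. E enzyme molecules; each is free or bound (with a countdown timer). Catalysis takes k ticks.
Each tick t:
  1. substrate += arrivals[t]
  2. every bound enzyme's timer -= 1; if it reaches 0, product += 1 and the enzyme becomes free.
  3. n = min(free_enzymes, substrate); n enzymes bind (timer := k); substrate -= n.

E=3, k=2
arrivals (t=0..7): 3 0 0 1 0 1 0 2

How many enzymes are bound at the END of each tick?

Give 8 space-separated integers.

t=0: arr=3 -> substrate=0 bound=3 product=0
t=1: arr=0 -> substrate=0 bound=3 product=0
t=2: arr=0 -> substrate=0 bound=0 product=3
t=3: arr=1 -> substrate=0 bound=1 product=3
t=4: arr=0 -> substrate=0 bound=1 product=3
t=5: arr=1 -> substrate=0 bound=1 product=4
t=6: arr=0 -> substrate=0 bound=1 product=4
t=7: arr=2 -> substrate=0 bound=2 product=5

Answer: 3 3 0 1 1 1 1 2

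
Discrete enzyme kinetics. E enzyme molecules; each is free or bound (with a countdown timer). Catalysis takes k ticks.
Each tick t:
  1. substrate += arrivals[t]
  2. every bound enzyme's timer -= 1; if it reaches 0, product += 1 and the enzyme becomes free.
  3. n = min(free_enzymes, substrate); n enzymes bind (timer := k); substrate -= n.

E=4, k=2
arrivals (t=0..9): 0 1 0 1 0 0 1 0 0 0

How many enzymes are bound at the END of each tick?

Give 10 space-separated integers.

Answer: 0 1 1 1 1 0 1 1 0 0

Derivation:
t=0: arr=0 -> substrate=0 bound=0 product=0
t=1: arr=1 -> substrate=0 bound=1 product=0
t=2: arr=0 -> substrate=0 bound=1 product=0
t=3: arr=1 -> substrate=0 bound=1 product=1
t=4: arr=0 -> substrate=0 bound=1 product=1
t=5: arr=0 -> substrate=0 bound=0 product=2
t=6: arr=1 -> substrate=0 bound=1 product=2
t=7: arr=0 -> substrate=0 bound=1 product=2
t=8: arr=0 -> substrate=0 bound=0 product=3
t=9: arr=0 -> substrate=0 bound=0 product=3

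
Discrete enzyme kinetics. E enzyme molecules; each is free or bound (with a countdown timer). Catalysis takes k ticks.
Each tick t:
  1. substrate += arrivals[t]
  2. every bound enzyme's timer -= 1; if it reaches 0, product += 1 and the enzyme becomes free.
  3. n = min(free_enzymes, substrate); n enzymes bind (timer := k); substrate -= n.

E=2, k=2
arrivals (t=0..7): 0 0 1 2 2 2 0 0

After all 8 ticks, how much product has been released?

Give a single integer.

Answer: 4

Derivation:
t=0: arr=0 -> substrate=0 bound=0 product=0
t=1: arr=0 -> substrate=0 bound=0 product=0
t=2: arr=1 -> substrate=0 bound=1 product=0
t=3: arr=2 -> substrate=1 bound=2 product=0
t=4: arr=2 -> substrate=2 bound=2 product=1
t=5: arr=2 -> substrate=3 bound=2 product=2
t=6: arr=0 -> substrate=2 bound=2 product=3
t=7: arr=0 -> substrate=1 bound=2 product=4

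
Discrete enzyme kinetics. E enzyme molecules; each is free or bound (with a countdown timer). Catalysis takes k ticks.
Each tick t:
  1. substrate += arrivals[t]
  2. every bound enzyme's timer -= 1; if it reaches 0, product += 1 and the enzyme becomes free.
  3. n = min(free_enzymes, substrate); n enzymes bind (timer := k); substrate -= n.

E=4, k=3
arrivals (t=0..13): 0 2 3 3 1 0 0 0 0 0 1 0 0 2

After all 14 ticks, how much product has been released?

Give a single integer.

t=0: arr=0 -> substrate=0 bound=0 product=0
t=1: arr=2 -> substrate=0 bound=2 product=0
t=2: arr=3 -> substrate=1 bound=4 product=0
t=3: arr=3 -> substrate=4 bound=4 product=0
t=4: arr=1 -> substrate=3 bound=4 product=2
t=5: arr=0 -> substrate=1 bound=4 product=4
t=6: arr=0 -> substrate=1 bound=4 product=4
t=7: arr=0 -> substrate=0 bound=3 product=6
t=8: arr=0 -> substrate=0 bound=1 product=8
t=9: arr=0 -> substrate=0 bound=1 product=8
t=10: arr=1 -> substrate=0 bound=1 product=9
t=11: arr=0 -> substrate=0 bound=1 product=9
t=12: arr=0 -> substrate=0 bound=1 product=9
t=13: arr=2 -> substrate=0 bound=2 product=10

Answer: 10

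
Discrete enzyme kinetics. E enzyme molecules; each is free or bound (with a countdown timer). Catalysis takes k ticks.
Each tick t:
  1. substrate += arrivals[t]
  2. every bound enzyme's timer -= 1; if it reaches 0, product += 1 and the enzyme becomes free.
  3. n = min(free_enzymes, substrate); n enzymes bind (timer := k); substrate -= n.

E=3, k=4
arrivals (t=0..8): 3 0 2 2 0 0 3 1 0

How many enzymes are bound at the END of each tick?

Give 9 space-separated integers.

t=0: arr=3 -> substrate=0 bound=3 product=0
t=1: arr=0 -> substrate=0 bound=3 product=0
t=2: arr=2 -> substrate=2 bound=3 product=0
t=3: arr=2 -> substrate=4 bound=3 product=0
t=4: arr=0 -> substrate=1 bound=3 product=3
t=5: arr=0 -> substrate=1 bound=3 product=3
t=6: arr=3 -> substrate=4 bound=3 product=3
t=7: arr=1 -> substrate=5 bound=3 product=3
t=8: arr=0 -> substrate=2 bound=3 product=6

Answer: 3 3 3 3 3 3 3 3 3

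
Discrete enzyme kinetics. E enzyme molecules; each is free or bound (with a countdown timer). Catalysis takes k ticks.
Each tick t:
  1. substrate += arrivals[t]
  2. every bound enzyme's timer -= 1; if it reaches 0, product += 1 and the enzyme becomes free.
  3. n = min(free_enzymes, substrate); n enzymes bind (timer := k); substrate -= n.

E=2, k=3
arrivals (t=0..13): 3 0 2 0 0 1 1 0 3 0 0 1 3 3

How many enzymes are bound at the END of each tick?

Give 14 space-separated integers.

t=0: arr=3 -> substrate=1 bound=2 product=0
t=1: arr=0 -> substrate=1 bound=2 product=0
t=2: arr=2 -> substrate=3 bound=2 product=0
t=3: arr=0 -> substrate=1 bound=2 product=2
t=4: arr=0 -> substrate=1 bound=2 product=2
t=5: arr=1 -> substrate=2 bound=2 product=2
t=6: arr=1 -> substrate=1 bound=2 product=4
t=7: arr=0 -> substrate=1 bound=2 product=4
t=8: arr=3 -> substrate=4 bound=2 product=4
t=9: arr=0 -> substrate=2 bound=2 product=6
t=10: arr=0 -> substrate=2 bound=2 product=6
t=11: arr=1 -> substrate=3 bound=2 product=6
t=12: arr=3 -> substrate=4 bound=2 product=8
t=13: arr=3 -> substrate=7 bound=2 product=8

Answer: 2 2 2 2 2 2 2 2 2 2 2 2 2 2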